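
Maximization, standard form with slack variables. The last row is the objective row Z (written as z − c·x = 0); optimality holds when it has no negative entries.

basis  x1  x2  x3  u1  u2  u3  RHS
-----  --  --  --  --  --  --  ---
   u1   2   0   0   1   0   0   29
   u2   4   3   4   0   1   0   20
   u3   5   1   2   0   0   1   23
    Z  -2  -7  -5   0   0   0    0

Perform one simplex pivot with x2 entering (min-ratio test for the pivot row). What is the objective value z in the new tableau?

140/3

Ratio test on column x2 — row 1: entry 0 ≤ 0; row 2: 20/3 = 20/3; row 3: 23/1 = 23. Minimum is 20/3 at row 2 (u2 leaves); pivot element 3.
Pivot on row 2; the Z-row RHS becomes 0 − (-7)·(20/3) = 140/3.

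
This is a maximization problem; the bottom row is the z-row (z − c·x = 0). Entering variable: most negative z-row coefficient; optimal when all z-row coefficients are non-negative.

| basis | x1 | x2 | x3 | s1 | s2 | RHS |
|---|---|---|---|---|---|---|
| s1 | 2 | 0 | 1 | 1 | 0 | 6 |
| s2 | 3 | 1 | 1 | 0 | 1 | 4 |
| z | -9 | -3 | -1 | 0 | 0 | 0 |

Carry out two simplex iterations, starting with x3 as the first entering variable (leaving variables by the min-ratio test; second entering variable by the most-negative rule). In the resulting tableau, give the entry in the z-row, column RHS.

Ratio test on column x3 — row 1: 6/1 = 6; row 2: 4/1 = 4. Minimum is 4 at row 2 (s2 leaves); pivot element 1.
Divide row 2 by 1; eliminate column x3 from the other rows.
Second iteration: most negative z-row entry is -6 in column x1, so x1 enters.
Ratio test on column x1 — row 1: entry -1 ≤ 0; row 2: 4/3 = 4/3. Minimum is 4/3 at row 2 (x3 leaves); pivot element 3.
Divide row 2 by 3; eliminate column x1 from the other rows.
After both pivots, the entry at the z-row, column RHS is 12.

12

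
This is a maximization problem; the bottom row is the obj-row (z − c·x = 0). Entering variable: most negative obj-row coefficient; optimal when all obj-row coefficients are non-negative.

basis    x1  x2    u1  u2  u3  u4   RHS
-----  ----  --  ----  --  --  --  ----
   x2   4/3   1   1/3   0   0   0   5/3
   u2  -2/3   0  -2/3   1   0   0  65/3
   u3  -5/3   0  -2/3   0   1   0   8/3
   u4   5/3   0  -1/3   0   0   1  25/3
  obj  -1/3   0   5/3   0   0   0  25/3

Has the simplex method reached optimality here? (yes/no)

The obj-row has a negative entry -1/3 in column x1, so it is not optimal.

no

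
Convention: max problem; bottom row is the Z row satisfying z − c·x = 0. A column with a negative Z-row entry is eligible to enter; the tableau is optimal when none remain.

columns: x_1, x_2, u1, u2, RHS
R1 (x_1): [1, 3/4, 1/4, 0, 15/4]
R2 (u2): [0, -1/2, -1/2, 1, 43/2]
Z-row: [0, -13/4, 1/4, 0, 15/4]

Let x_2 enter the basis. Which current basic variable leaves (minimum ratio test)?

x_1

Column x_2 entries and ratios — x_1: (15/4)/(3/4) = 5; u2: -1/2 ≤ 0, skip.
Smallest ratio is 5 in the row of x_1, so x_1 leaves.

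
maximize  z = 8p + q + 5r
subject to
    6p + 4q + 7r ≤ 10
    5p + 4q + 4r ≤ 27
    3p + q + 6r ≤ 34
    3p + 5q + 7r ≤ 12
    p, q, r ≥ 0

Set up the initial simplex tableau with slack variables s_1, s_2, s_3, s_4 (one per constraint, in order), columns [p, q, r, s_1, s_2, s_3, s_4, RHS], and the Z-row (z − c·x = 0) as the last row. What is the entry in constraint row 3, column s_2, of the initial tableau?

Slack s_2 belongs to constraint 2; its column is the unit vector e_2, so the entry in row 3 is 0.

0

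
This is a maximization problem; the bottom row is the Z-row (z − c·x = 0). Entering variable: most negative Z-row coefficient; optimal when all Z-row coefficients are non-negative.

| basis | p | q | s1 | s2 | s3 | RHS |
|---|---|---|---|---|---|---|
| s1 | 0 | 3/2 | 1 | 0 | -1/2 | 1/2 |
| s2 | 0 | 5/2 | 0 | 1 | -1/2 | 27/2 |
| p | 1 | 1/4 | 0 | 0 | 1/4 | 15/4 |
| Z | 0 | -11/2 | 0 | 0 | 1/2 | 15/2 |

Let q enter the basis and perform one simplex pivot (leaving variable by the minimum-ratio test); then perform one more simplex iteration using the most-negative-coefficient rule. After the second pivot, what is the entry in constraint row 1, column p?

1

Ratio test on column q — row 1: (1/2)/(3/2) = 1/3; row 2: (27/2)/(5/2) = 27/5; row 3: (15/4)/(1/4) = 15. Minimum is 1/3 at row 1 (s1 leaves); pivot element 3/2.
Divide row 1 by 3/2; eliminate column q from the other rows.
Second iteration: most negative Z-row entry is -4/3 in column s3, so s3 enters.
Ratio test on column s3 — row 1: entry -1/3 ≤ 0; row 2: (38/3)/(1/3) = 38; row 3: (11/3)/(1/3) = 11. Minimum is 11 at row 3 (p leaves); pivot element 1/3.
Divide row 3 by 1/3; eliminate column s3 from the other rows.
After both pivots, the entry at constraint row 1, column p is 1.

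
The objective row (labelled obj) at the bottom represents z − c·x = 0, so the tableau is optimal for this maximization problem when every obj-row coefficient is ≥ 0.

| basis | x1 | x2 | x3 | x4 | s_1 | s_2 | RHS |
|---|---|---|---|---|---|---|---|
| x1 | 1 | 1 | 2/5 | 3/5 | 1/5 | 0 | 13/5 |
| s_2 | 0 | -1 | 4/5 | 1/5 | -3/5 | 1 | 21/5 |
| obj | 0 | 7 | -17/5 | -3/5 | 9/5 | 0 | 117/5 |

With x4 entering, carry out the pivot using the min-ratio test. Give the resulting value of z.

26

Ratio test on column x4 — row 1: (13/5)/(3/5) = 13/3; row 2: (21/5)/(1/5) = 21. Minimum is 13/3 at row 1 (x1 leaves); pivot element 3/5.
Pivot on row 1; the obj-row RHS becomes 117/5 − (-3/5)·(13/3) = 26.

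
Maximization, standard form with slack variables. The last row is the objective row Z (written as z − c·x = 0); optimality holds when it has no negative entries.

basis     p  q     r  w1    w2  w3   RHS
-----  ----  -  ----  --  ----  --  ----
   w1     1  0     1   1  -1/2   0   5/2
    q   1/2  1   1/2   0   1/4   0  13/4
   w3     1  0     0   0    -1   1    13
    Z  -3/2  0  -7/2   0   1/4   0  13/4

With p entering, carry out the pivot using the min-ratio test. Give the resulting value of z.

Ratio test on column p — row 1: (5/2)/1 = 5/2; row 2: (13/4)/(1/2) = 13/2; row 3: 13/1 = 13. Minimum is 5/2 at row 1 (w1 leaves); pivot element 1.
Pivot on row 1; the Z-row RHS becomes 13/4 − (-3/2)·(5/2) = 7.

7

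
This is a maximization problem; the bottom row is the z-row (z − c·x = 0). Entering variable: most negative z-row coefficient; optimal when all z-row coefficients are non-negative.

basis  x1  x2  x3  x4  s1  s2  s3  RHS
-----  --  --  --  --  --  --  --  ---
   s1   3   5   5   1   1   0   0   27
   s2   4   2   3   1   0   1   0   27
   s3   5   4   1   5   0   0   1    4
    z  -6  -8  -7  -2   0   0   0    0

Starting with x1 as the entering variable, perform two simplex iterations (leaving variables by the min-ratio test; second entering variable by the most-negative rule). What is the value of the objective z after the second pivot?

28

Ratio test on column x1 — row 1: 27/3 = 9; row 2: 27/4 = 27/4; row 3: 4/5 = 4/5. Minimum is 4/5 at row 3 (s3 leaves); pivot element 5.
Pivot on row 3; the z-row RHS becomes 0 − (-6)·(4/5) = 24/5.
Next entering variable (most negative z-row entry -29/5): x3.
Ratio test on column x3 — row 1: (123/5)/(22/5) = 123/22; row 2: (119/5)/(11/5) = 119/11; row 3: (4/5)/(1/5) = 4. Minimum is 4 at row 3 (x1 leaves); pivot element 1/5.
After the second pivot the z-row RHS is 24/5 − (-29/5)·4 = 28.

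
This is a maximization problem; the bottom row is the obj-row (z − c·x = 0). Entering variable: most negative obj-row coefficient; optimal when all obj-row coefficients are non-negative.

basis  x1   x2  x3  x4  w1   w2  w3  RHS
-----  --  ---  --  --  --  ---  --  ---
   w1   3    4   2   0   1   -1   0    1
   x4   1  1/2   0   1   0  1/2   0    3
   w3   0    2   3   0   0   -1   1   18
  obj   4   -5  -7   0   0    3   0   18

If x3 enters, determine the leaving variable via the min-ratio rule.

w1

Column x3 entries and ratios — w1: 1/2 = 1/2; x4: 0 ≤ 0, skip; w3: 18/3 = 6.
Smallest ratio is 1/2 in the row of w1, so w1 leaves.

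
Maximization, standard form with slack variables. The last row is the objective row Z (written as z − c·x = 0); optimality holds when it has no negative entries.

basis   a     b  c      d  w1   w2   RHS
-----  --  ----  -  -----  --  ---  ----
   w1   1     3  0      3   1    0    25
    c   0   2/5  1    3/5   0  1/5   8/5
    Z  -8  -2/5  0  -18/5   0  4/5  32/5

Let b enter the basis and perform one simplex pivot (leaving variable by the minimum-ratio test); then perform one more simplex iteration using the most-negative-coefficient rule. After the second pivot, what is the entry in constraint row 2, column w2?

Ratio test on column b — row 1: 25/3 = 25/3; row 2: (8/5)/(2/5) = 4. Minimum is 4 at row 2 (c leaves); pivot element 2/5.
Divide row 2 by 2/5; eliminate column b from the other rows.
Second iteration: most negative Z-row entry is -8 in column a, so a enters.
Ratio test on column a — row 1: 13/1 = 13; row 2: entry 0 ≤ 0. Minimum is 13 at row 1 (w1 leaves); pivot element 1.
Divide row 1 by 1; eliminate column a from the other rows.
After both pivots, the entry at constraint row 2, column w2 is 1/2.

1/2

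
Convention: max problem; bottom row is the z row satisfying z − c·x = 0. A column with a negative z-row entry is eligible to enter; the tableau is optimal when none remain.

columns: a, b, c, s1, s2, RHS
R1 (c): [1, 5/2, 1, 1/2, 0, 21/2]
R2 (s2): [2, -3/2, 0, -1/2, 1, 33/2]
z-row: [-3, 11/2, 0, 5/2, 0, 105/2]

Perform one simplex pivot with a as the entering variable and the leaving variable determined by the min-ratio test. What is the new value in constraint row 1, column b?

Ratio test on column a — row 1: (21/2)/1 = 21/2; row 2: (33/2)/2 = 33/4. Minimum is 33/4 at row 2 (s2 leaves); pivot element 2.
Divide row 2 by 2; eliminate column a from the other rows.
Row 1 update in column b: 5/2 − 1·(-3/4) = 13/4.

13/4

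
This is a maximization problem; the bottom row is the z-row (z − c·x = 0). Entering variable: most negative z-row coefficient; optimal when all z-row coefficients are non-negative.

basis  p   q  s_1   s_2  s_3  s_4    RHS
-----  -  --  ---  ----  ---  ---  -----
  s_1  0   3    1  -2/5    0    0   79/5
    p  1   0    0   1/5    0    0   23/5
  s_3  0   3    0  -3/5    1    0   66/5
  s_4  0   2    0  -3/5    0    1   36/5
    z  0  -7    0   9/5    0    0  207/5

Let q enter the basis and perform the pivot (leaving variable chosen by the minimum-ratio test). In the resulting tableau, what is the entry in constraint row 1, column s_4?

-3/2

Ratio test on column q — row 1: (79/5)/3 = 79/15; row 2: entry 0 ≤ 0; row 3: (66/5)/3 = 22/5; row 4: (36/5)/2 = 18/5. Minimum is 18/5 at row 4 (s_4 leaves); pivot element 2.
Divide row 4 by 2; eliminate column q from the other rows.
Row 1 update in column s_4: 0 − 3·(1/2) = -3/2.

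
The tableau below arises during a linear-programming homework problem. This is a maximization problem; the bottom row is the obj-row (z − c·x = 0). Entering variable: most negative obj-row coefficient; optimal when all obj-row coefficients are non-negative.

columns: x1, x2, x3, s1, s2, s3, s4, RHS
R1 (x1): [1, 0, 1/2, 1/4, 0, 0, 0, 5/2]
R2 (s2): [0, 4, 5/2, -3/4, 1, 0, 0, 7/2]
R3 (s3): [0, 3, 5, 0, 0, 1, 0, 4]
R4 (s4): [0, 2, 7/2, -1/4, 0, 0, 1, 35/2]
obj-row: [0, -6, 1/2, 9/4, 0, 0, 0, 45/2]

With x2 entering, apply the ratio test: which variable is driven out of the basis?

s2

Column x2 entries and ratios — x1: 0 ≤ 0, skip; s2: (7/2)/4 = 7/8; s3: 4/3 = 4/3; s4: (35/2)/2 = 35/4.
Smallest ratio is 7/8 in the row of s2, so s2 leaves.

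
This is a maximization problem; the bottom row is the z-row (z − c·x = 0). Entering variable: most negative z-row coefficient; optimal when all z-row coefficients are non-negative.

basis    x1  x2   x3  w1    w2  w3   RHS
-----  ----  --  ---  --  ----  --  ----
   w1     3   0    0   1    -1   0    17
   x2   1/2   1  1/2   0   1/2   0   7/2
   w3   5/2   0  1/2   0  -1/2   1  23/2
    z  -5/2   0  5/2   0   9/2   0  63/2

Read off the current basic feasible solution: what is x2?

7/2

x2 is basic (row 2); its value is the RHS of that row, 7/2.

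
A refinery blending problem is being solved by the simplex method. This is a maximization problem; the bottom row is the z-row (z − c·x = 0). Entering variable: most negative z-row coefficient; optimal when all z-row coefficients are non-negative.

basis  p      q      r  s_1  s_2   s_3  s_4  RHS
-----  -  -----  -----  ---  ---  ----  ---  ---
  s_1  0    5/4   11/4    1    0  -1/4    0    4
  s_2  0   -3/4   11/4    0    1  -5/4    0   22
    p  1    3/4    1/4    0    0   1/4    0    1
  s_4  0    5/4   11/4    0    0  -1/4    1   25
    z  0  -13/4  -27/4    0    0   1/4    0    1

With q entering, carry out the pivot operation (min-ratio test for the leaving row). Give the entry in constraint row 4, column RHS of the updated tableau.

70/3

Ratio test on column q — row 1: 4/(5/4) = 16/5; row 2: entry -3/4 ≤ 0; row 3: 1/(3/4) = 4/3; row 4: 25/(5/4) = 20. Minimum is 4/3 at row 3 (p leaves); pivot element 3/4.
Divide row 3 by 3/4; eliminate column q from the other rows.
Row 4 update in column RHS: 25 − (5/4)·(4/3) = 70/3.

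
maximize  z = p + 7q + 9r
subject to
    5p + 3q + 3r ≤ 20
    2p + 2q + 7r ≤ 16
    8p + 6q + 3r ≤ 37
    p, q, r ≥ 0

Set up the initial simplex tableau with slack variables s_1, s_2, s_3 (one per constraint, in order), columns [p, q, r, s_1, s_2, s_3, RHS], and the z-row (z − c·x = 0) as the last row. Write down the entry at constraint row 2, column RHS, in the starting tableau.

The RHS of constraint 2 is b_2 = 16.

16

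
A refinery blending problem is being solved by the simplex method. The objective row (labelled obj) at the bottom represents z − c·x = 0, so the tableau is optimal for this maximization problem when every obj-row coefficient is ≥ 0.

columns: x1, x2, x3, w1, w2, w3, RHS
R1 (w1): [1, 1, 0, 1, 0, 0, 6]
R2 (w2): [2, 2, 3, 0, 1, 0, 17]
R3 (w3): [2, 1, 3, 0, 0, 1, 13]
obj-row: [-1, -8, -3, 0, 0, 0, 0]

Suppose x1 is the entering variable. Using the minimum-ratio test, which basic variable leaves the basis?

Column x1 entries and ratios — w1: 6/1 = 6; w2: 17/2 = 17/2; w3: 13/2 = 13/2.
Smallest ratio is 6 in the row of w1, so w1 leaves.

w1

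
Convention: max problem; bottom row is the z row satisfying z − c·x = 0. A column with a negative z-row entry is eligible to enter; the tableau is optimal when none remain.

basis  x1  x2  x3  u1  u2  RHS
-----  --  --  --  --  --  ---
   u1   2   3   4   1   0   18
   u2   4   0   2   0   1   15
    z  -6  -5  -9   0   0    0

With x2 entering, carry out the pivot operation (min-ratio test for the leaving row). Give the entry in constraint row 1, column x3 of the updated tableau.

Ratio test on column x2 — row 1: 18/3 = 6; row 2: entry 0 ≤ 0. Minimum is 6 at row 1 (u1 leaves); pivot element 3.
Divide row 1 by 3; eliminate column x2 from the other rows.
In the new row 1, the x3 entry is the old entry divided by the pivot: 4/3 = 4/3.

4/3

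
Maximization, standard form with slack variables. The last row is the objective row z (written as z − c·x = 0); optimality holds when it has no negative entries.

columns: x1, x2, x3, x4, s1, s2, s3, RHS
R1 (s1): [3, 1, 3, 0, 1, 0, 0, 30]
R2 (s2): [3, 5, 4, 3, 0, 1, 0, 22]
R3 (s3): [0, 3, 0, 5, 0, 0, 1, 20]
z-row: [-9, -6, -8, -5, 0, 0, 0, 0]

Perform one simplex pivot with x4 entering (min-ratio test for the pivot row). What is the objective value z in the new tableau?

Ratio test on column x4 — row 1: entry 0 ≤ 0; row 2: 22/3 = 22/3; row 3: 20/5 = 4. Minimum is 4 at row 3 (s3 leaves); pivot element 5.
Pivot on row 3; the z-row RHS becomes 0 − (-5)·4 = 20.

20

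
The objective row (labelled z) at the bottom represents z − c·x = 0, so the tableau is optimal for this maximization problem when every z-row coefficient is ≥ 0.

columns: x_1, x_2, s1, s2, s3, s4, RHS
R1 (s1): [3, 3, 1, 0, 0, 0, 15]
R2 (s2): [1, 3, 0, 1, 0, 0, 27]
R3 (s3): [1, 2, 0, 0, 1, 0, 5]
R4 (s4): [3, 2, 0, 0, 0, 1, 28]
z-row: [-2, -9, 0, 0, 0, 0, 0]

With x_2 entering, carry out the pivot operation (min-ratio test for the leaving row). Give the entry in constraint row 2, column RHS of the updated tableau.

39/2

Ratio test on column x_2 — row 1: 15/3 = 5; row 2: 27/3 = 9; row 3: 5/2 = 5/2; row 4: 28/2 = 14. Minimum is 5/2 at row 3 (s3 leaves); pivot element 2.
Divide row 3 by 2; eliminate column x_2 from the other rows.
Row 2 update in column RHS: 27 − 3·(5/2) = 39/2.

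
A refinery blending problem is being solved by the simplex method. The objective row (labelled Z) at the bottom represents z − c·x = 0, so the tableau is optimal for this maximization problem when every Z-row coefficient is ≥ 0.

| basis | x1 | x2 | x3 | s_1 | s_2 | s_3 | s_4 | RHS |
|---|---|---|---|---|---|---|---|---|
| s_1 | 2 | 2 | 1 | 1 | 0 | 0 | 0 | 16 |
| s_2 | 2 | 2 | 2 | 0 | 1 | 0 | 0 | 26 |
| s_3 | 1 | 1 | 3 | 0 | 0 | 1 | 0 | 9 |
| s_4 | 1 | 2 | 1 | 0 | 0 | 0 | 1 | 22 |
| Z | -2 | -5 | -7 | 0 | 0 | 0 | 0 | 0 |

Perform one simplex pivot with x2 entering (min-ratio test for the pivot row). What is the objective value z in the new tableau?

Ratio test on column x2 — row 1: 16/2 = 8; row 2: 26/2 = 13; row 3: 9/1 = 9; row 4: 22/2 = 11. Minimum is 8 at row 1 (s_1 leaves); pivot element 2.
Pivot on row 1; the Z-row RHS becomes 0 − (-5)·8 = 40.

40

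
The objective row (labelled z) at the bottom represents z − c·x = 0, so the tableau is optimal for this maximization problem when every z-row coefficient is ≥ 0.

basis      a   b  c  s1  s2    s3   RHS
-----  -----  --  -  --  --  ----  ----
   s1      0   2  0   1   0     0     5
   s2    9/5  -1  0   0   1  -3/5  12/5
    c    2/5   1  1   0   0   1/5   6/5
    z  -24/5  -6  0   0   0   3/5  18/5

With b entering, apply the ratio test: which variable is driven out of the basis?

c

Column b entries and ratios — s1: 5/2 = 5/2; s2: -1 ≤ 0, skip; c: (6/5)/1 = 6/5.
Smallest ratio is 6/5 in the row of c, so c leaves.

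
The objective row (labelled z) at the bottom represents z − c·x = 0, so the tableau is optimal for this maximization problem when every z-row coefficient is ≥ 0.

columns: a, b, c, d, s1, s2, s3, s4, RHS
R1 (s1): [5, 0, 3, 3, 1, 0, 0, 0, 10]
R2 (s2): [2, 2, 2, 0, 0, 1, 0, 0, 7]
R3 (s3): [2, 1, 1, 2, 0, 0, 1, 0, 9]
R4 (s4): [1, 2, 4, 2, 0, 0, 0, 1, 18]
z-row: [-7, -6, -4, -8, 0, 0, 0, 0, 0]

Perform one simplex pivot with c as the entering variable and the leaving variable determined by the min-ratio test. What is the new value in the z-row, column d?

Ratio test on column c — row 1: 10/3 = 10/3; row 2: 7/2 = 7/2; row 3: 9/1 = 9; row 4: 18/4 = 9/2. Minimum is 10/3 at row 1 (s1 leaves); pivot element 3.
Divide row 1 by 3; eliminate column c from the other rows.
z-row update in column d: -8 − (-4)·1 = -4.

-4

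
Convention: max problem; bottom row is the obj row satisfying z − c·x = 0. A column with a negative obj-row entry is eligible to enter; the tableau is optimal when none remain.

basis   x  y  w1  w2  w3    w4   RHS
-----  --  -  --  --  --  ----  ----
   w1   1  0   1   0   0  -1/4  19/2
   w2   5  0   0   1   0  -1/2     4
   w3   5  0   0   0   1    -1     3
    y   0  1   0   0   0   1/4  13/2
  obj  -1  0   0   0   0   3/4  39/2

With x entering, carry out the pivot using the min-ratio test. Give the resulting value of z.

Ratio test on column x — row 1: (19/2)/1 = 19/2; row 2: 4/5 = 4/5; row 3: 3/5 = 3/5; row 4: entry 0 ≤ 0. Minimum is 3/5 at row 3 (w3 leaves); pivot element 5.
Pivot on row 3; the obj-row RHS becomes 39/2 − (-1)·(3/5) = 201/10.

201/10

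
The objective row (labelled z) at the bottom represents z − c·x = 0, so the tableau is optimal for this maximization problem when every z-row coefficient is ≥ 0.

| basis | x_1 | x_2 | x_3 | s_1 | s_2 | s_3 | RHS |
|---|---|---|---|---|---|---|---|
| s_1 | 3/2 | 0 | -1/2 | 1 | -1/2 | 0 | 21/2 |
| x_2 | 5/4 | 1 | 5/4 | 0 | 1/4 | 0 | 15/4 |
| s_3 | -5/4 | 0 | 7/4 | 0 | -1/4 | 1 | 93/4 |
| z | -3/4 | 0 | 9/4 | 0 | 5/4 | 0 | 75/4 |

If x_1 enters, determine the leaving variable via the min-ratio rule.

x_2

Column x_1 entries and ratios — s_1: (21/2)/(3/2) = 7; x_2: (15/4)/(5/4) = 3; s_3: -5/4 ≤ 0, skip.
Smallest ratio is 3 in the row of x_2, so x_2 leaves.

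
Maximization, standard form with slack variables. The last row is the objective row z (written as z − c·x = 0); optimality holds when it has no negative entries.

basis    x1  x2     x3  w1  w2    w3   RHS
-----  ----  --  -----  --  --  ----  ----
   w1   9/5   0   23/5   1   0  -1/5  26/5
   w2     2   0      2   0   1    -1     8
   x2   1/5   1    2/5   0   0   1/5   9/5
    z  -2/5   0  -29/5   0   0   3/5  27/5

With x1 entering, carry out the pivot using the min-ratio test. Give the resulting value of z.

Ratio test on column x1 — row 1: (26/5)/(9/5) = 26/9; row 2: 8/2 = 4; row 3: (9/5)/(1/5) = 9. Minimum is 26/9 at row 1 (w1 leaves); pivot element 9/5.
Pivot on row 1; the z-row RHS becomes 27/5 − (-2/5)·(26/9) = 59/9.

59/9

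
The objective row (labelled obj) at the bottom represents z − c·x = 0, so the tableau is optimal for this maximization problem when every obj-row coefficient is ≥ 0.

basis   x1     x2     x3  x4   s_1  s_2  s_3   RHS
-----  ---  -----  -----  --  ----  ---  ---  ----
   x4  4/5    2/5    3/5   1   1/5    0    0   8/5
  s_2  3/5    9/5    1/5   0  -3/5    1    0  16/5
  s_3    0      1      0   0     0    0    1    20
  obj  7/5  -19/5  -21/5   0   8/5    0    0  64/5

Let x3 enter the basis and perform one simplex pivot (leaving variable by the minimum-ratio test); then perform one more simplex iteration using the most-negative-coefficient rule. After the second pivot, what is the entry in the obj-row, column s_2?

3/5

Ratio test on column x3 — row 1: (8/5)/(3/5) = 8/3; row 2: (16/5)/(1/5) = 16; row 3: entry 0 ≤ 0. Minimum is 8/3 at row 1 (x4 leaves); pivot element 3/5.
Divide row 1 by 3/5; eliminate column x3 from the other rows.
Second iteration: most negative obj-row entry is -1 in column x2, so x2 enters.
Ratio test on column x2 — row 1: (8/3)/(2/3) = 4; row 2: (8/3)/(5/3) = 8/5; row 3: 20/1 = 20. Minimum is 8/5 at row 2 (s_2 leaves); pivot element 5/3.
Divide row 2 by 5/3; eliminate column x2 from the other rows.
After both pivots, the entry at the obj-row, column s_2 is 3/5.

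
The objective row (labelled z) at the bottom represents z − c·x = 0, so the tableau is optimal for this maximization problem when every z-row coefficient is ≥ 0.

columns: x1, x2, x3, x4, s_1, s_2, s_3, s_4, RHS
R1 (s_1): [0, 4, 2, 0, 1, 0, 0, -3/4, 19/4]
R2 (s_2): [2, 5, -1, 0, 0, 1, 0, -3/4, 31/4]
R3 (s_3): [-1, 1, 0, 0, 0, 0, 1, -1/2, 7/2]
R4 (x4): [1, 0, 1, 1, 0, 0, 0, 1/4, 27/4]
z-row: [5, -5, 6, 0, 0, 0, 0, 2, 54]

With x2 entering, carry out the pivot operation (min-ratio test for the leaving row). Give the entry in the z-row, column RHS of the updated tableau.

959/16

Ratio test on column x2 — row 1: (19/4)/4 = 19/16; row 2: (31/4)/5 = 31/20; row 3: (7/2)/1 = 7/2; row 4: entry 0 ≤ 0. Minimum is 19/16 at row 1 (s_1 leaves); pivot element 4.
Divide row 1 by 4; eliminate column x2 from the other rows.
z-row update in column RHS: 54 − (-5)·(19/16) = 959/16.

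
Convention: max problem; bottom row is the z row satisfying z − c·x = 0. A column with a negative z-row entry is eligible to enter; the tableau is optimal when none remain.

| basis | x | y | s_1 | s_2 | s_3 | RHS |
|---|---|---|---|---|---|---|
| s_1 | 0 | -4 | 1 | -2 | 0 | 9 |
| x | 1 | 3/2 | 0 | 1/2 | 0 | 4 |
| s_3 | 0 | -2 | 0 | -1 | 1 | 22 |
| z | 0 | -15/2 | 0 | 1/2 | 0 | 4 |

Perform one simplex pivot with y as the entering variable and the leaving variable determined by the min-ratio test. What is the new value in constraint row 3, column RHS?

Ratio test on column y — row 1: entry -4 ≤ 0; row 2: 4/(3/2) = 8/3; row 3: entry -2 ≤ 0. Minimum is 8/3 at row 2 (x leaves); pivot element 3/2.
Divide row 2 by 3/2; eliminate column y from the other rows.
Row 3 update in column RHS: 22 − (-2)·(8/3) = 82/3.

82/3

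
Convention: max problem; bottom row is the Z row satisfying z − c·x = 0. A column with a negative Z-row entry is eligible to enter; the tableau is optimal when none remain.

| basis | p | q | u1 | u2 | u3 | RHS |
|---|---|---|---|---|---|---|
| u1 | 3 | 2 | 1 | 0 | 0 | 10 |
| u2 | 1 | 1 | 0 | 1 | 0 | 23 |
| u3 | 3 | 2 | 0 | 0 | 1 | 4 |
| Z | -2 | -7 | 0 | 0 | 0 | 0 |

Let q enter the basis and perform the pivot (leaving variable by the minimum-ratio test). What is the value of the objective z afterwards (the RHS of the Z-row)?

14

Ratio test on column q — row 1: 10/2 = 5; row 2: 23/1 = 23; row 3: 4/2 = 2. Minimum is 2 at row 3 (u3 leaves); pivot element 2.
Pivot on row 3; the Z-row RHS becomes 0 − (-7)·2 = 14.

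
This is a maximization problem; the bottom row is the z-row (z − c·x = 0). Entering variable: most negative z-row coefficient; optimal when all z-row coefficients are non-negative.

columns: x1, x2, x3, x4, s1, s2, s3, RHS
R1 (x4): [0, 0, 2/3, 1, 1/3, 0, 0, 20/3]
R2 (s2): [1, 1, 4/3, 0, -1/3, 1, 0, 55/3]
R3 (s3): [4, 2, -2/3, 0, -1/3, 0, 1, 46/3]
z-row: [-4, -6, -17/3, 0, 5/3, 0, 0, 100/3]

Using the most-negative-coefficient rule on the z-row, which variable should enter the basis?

x2

Negative z-row entries: x1: -4, x2: -6, x3: -17/3.
The most negative is -6 in column x2, so x2 enters.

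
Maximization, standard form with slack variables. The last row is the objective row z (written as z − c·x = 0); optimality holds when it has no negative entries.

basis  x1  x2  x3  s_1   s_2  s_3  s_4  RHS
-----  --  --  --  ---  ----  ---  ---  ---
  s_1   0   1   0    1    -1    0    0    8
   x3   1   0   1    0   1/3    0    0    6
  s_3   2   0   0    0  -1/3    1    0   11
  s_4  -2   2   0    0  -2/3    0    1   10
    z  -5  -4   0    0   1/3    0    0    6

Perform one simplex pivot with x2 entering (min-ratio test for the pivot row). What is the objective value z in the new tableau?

26

Ratio test on column x2 — row 1: 8/1 = 8; row 2: entry 0 ≤ 0; row 3: entry 0 ≤ 0; row 4: 10/2 = 5. Minimum is 5 at row 4 (s_4 leaves); pivot element 2.
Pivot on row 4; the z-row RHS becomes 6 − (-4)·5 = 26.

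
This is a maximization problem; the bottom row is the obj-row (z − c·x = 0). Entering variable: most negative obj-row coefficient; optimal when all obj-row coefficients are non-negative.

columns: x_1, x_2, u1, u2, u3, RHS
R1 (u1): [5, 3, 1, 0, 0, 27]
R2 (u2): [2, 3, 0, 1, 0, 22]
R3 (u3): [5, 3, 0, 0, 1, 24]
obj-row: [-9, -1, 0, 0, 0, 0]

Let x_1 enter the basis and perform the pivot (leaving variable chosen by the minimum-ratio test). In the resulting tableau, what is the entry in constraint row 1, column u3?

Ratio test on column x_1 — row 1: 27/5 = 27/5; row 2: 22/2 = 11; row 3: 24/5 = 24/5. Minimum is 24/5 at row 3 (u3 leaves); pivot element 5.
Divide row 3 by 5; eliminate column x_1 from the other rows.
Row 1 update in column u3: 0 − 5·(1/5) = -1.

-1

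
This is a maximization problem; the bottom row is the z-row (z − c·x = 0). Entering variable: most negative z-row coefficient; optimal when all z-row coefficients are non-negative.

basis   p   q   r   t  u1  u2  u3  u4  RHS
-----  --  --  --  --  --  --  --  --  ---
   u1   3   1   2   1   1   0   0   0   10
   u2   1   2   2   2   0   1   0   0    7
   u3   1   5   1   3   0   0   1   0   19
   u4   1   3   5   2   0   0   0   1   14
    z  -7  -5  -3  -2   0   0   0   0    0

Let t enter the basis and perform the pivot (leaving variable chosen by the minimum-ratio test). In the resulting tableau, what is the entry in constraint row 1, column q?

0

Ratio test on column t — row 1: 10/1 = 10; row 2: 7/2 = 7/2; row 3: 19/3 = 19/3; row 4: 14/2 = 7. Minimum is 7/2 at row 2 (u2 leaves); pivot element 2.
Divide row 2 by 2; eliminate column t from the other rows.
Row 1 update in column q: 1 − 1·1 = 0.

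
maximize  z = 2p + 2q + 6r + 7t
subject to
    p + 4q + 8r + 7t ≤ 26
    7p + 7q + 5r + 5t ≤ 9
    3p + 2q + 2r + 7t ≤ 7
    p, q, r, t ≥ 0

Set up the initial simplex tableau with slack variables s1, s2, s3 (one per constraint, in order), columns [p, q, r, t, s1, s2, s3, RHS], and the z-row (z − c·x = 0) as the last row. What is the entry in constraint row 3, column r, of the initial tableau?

2

Constraint 3 has coefficient 2 on r.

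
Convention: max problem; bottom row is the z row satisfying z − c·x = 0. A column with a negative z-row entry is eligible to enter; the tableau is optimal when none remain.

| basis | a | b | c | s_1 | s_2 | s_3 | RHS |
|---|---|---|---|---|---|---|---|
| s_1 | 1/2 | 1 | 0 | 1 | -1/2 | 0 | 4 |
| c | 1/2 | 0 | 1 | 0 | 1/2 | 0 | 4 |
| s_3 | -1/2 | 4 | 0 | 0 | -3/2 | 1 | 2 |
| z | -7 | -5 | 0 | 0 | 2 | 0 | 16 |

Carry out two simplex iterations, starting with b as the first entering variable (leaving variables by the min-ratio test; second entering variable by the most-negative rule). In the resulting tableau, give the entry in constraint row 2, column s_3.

Ratio test on column b — row 1: 4/1 = 4; row 2: entry 0 ≤ 0; row 3: 2/4 = 1/2. Minimum is 1/2 at row 3 (s_3 leaves); pivot element 4.
Divide row 3 by 4; eliminate column b from the other rows.
Second iteration: most negative z-row entry is -61/8 in column a, so a enters.
Ratio test on column a — row 1: (7/2)/(5/8) = 28/5; row 2: 4/(1/2) = 8; row 3: entry -1/8 ≤ 0. Minimum is 28/5 at row 1 (s_1 leaves); pivot element 5/8.
Divide row 1 by 5/8; eliminate column a from the other rows.
After both pivots, the entry at constraint row 2, column s_3 is 1/5.

1/5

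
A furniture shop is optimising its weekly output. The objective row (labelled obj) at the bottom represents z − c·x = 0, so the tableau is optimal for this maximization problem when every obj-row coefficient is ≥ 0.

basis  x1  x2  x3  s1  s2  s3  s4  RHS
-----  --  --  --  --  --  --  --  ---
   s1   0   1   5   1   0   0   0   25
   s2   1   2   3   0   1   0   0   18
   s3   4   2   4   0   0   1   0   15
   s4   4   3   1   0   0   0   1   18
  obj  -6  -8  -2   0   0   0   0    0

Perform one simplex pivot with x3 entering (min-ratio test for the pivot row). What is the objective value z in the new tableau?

15/2

Ratio test on column x3 — row 1: 25/5 = 5; row 2: 18/3 = 6; row 3: 15/4 = 15/4; row 4: 18/1 = 18. Minimum is 15/4 at row 3 (s3 leaves); pivot element 4.
Pivot on row 3; the obj-row RHS becomes 0 − (-2)·(15/4) = 15/2.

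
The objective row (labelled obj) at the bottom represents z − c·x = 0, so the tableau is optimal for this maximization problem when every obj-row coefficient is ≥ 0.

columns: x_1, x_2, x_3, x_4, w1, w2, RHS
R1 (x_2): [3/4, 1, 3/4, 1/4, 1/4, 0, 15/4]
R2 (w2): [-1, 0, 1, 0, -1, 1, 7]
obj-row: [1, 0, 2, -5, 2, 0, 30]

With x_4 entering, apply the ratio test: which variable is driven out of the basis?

Column x_4 entries and ratios — x_2: (15/4)/(1/4) = 15; w2: 0 ≤ 0, skip.
Smallest ratio is 15 in the row of x_2, so x_2 leaves.

x_2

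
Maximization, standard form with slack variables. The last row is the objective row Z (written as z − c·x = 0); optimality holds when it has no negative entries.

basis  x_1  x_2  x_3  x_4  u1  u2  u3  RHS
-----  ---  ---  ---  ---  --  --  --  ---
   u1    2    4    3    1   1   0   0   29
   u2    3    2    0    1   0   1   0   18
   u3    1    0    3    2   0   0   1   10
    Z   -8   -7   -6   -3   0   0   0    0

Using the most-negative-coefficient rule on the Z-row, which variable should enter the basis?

Negative Z-row entries: x_1: -8, x_2: -7, x_3: -6, x_4: -3.
The most negative is -8 in column x_1, so x_1 enters.

x_1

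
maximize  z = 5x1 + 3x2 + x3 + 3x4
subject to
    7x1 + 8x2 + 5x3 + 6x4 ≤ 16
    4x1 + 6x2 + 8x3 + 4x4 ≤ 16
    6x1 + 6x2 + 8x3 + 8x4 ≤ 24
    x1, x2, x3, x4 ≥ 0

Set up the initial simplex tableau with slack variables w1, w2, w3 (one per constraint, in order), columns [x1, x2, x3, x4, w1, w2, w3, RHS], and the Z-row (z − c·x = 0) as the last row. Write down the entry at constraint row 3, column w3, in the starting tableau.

1

Slack w3 belongs to constraint 3; its column is the unit vector e_3, so the entry in row 3 is 1.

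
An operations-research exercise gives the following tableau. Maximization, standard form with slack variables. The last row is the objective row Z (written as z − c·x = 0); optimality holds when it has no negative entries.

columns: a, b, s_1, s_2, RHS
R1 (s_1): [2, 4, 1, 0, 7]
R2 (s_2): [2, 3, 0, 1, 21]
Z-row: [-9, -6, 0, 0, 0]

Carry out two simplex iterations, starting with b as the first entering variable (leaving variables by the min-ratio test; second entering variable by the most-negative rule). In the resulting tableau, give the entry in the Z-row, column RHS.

Ratio test on column b — row 1: 7/4 = 7/4; row 2: 21/3 = 7. Minimum is 7/4 at row 1 (s_1 leaves); pivot element 4.
Divide row 1 by 4; eliminate column b from the other rows.
Second iteration: most negative Z-row entry is -6 in column a, so a enters.
Ratio test on column a — row 1: (7/4)/(1/2) = 7/2; row 2: (63/4)/(1/2) = 63/2. Minimum is 7/2 at row 1 (b leaves); pivot element 1/2.
Divide row 1 by 1/2; eliminate column a from the other rows.
After both pivots, the entry at the Z-row, column RHS is 63/2.

63/2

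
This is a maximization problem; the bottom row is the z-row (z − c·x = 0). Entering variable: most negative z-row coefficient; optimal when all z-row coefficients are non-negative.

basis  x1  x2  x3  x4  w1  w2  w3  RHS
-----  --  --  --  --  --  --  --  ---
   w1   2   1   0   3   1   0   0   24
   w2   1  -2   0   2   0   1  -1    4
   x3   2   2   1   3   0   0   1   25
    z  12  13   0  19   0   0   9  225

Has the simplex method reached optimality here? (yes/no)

Every z-row coefficient is ≥ 0, so the tableau is optimal.

yes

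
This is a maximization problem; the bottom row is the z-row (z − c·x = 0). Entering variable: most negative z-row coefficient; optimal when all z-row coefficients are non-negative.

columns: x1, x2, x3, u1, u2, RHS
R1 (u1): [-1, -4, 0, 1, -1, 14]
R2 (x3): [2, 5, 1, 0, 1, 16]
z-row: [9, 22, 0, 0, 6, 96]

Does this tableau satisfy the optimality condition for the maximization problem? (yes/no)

Every z-row coefficient is ≥ 0, so the tableau is optimal.

yes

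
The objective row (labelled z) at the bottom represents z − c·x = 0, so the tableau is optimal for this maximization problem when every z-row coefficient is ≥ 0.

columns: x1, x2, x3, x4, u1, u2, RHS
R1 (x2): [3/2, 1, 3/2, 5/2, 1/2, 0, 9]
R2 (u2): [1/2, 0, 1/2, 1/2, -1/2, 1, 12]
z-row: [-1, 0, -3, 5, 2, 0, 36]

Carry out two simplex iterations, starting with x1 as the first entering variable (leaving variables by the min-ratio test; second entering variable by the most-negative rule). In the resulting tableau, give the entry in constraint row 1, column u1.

1/3

Ratio test on column x1 — row 1: 9/(3/2) = 6; row 2: 12/(1/2) = 24. Minimum is 6 at row 1 (x2 leaves); pivot element 3/2.
Divide row 1 by 3/2; eliminate column x1 from the other rows.
Second iteration: most negative z-row entry is -2 in column x3, so x3 enters.
Ratio test on column x3 — row 1: 6/1 = 6; row 2: entry 0 ≤ 0. Minimum is 6 at row 1 (x1 leaves); pivot element 1.
Divide row 1 by 1; eliminate column x3 from the other rows.
After both pivots, the entry at constraint row 1, column u1 is 1/3.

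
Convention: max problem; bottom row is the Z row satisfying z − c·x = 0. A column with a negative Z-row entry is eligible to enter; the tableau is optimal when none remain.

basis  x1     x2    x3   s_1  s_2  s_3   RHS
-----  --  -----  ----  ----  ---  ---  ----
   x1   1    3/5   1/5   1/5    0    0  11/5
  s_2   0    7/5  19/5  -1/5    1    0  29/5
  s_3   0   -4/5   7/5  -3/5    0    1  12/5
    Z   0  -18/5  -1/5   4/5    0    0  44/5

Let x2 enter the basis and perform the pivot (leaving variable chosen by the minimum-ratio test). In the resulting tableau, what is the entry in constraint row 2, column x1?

Ratio test on column x2 — row 1: (11/5)/(3/5) = 11/3; row 2: (29/5)/(7/5) = 29/7; row 3: entry -4/5 ≤ 0. Minimum is 11/3 at row 1 (x1 leaves); pivot element 3/5.
Divide row 1 by 3/5; eliminate column x2 from the other rows.
Row 2 update in column x1: 0 − (7/5)·(5/3) = -7/3.

-7/3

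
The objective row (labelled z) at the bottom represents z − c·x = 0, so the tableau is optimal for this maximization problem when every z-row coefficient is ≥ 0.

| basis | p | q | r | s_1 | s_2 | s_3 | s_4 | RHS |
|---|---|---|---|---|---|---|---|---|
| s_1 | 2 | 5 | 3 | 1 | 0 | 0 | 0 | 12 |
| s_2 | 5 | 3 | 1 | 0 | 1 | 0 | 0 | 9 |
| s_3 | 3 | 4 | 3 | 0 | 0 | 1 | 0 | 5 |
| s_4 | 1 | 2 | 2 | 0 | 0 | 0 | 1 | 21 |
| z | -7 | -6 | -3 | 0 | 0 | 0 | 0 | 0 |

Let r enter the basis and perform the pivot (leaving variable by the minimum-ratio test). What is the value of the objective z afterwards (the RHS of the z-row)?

5

Ratio test on column r — row 1: 12/3 = 4; row 2: 9/1 = 9; row 3: 5/3 = 5/3; row 4: 21/2 = 21/2. Minimum is 5/3 at row 3 (s_3 leaves); pivot element 3.
Pivot on row 3; the z-row RHS becomes 0 − (-3)·(5/3) = 5.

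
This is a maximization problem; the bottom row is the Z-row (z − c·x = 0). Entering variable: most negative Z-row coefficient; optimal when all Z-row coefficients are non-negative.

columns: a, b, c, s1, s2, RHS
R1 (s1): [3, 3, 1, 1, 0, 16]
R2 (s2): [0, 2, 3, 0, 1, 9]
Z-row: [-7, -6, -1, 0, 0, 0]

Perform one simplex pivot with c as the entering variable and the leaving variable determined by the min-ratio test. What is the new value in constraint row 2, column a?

0

Ratio test on column c — row 1: 16/1 = 16; row 2: 9/3 = 3. Minimum is 3 at row 2 (s2 leaves); pivot element 3.
Divide row 2 by 3; eliminate column c from the other rows.
In the new row 2, the a entry is the old entry divided by the pivot: 0/3 = 0.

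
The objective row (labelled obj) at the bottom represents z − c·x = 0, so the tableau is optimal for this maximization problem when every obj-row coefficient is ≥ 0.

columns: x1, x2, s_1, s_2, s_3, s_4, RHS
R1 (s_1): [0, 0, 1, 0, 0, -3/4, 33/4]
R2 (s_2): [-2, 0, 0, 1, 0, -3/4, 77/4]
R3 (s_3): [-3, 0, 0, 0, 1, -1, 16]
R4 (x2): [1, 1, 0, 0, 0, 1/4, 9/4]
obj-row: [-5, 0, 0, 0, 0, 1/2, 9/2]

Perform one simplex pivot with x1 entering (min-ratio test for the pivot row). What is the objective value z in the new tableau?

63/4

Ratio test on column x1 — row 1: entry 0 ≤ 0; row 2: entry -2 ≤ 0; row 3: entry -3 ≤ 0; row 4: (9/4)/1 = 9/4. Minimum is 9/4 at row 4 (x2 leaves); pivot element 1.
Pivot on row 4; the obj-row RHS becomes 9/2 − (-5)·(9/4) = 63/4.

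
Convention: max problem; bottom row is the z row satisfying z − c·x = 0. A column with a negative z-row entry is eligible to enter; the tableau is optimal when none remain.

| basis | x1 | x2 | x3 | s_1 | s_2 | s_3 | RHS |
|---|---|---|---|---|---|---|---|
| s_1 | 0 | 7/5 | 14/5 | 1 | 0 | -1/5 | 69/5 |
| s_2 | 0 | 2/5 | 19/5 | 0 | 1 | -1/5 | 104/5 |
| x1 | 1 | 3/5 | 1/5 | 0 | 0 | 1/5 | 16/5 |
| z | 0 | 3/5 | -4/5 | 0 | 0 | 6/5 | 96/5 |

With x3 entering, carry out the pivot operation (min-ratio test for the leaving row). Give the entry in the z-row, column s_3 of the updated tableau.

8/7

Ratio test on column x3 — row 1: (69/5)/(14/5) = 69/14; row 2: (104/5)/(19/5) = 104/19; row 3: (16/5)/(1/5) = 16. Minimum is 69/14 at row 1 (s_1 leaves); pivot element 14/5.
Divide row 1 by 14/5; eliminate column x3 from the other rows.
z-row update in column s_3: 6/5 − (-4/5)·(-1/14) = 8/7.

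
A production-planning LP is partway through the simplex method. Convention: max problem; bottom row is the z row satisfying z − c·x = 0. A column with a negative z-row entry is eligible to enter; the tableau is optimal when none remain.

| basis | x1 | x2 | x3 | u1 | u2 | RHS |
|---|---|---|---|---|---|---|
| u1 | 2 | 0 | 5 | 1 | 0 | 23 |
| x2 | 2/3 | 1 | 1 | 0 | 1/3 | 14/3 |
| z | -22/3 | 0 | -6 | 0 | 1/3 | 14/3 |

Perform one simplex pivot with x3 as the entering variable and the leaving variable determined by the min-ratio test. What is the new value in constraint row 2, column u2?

1/3

Ratio test on column x3 — row 1: 23/5 = 23/5; row 2: (14/3)/1 = 14/3. Minimum is 23/5 at row 1 (u1 leaves); pivot element 5.
Divide row 1 by 5; eliminate column x3 from the other rows.
Row 2 update in column u2: 1/3 − 1·0 = 1/3.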